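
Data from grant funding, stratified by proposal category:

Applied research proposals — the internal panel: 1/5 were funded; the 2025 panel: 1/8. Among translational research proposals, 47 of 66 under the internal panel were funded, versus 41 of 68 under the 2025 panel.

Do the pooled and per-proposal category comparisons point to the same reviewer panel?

Yes

Applied research: the internal panel 1/5 = 20.0%, the 2025 panel 1/8 = 12.5% → the internal panel
Translational research: the internal panel 47/66 = 71.2%, the 2025 panel 41/68 = 60.3% → the internal panel
Overall: the internal panel 48/71 = 67.6%, the 2025 panel 42/76 = 55.3% → the internal panel
The internal panel wins overall and in every proposal group — no reversal.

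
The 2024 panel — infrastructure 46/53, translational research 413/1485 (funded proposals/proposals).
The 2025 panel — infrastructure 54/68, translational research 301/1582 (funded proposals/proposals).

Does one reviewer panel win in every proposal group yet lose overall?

Infrastructure: the 2024 panel 46/53 = 86.8%, the 2025 panel 54/68 = 79.4% → the 2024 panel
Translational research: the 2024 panel 413/1485 = 27.8%, the 2025 panel 301/1582 = 19.0% → the 2024 panel
Overall: the 2024 panel 459/1538 = 29.8%, the 2025 panel 355/1650 = 21.5% → the 2024 panel
The 2024 panel wins overall and in every proposal group — no reversal.

No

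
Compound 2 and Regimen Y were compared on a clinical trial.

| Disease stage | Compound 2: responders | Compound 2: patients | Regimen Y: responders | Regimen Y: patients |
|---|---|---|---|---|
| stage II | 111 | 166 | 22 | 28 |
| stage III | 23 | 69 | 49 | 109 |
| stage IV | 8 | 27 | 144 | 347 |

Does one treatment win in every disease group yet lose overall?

Stage II: Compound 2 111/166 = 66.9%, Regimen Y 22/28 = 78.6% → Regimen Y
Stage III: Compound 2 23/69 = 33.3%, Regimen Y 49/109 = 45.0% → Regimen Y
Stage IV: Compound 2 8/27 = 29.6%, Regimen Y 144/347 = 41.5% → Regimen Y
Overall: Compound 2 142/262 = 54.2%, Regimen Y 215/484 = 44.4% → Compound 2
Regimen Y wins each disease group but Compound 2 wins overall — the comparison reverses. Regimen Y's patients skew toward stage IV, which has a lower base rate.

Yes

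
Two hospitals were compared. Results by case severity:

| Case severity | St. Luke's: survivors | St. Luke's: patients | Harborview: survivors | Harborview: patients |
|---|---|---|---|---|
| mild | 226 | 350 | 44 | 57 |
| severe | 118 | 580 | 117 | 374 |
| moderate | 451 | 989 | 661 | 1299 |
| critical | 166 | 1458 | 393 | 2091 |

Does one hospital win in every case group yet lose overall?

No

Mild: St. Luke's 226/350 = 64.6%, Harborview 44/57 = 77.2% → Harborview
Severe: St. Luke's 118/580 = 20.3%, Harborview 117/374 = 31.3% → Harborview
Moderate: St. Luke's 451/989 = 45.6%, Harborview 661/1299 = 50.9% → Harborview
Critical: St. Luke's 166/1458 = 11.4%, Harborview 393/2091 = 18.8% → Harborview
Overall: St. Luke's 961/3377 = 28.5%, Harborview 1215/3821 = 31.8% → Harborview
Harborview wins overall and in every case group — no reversal.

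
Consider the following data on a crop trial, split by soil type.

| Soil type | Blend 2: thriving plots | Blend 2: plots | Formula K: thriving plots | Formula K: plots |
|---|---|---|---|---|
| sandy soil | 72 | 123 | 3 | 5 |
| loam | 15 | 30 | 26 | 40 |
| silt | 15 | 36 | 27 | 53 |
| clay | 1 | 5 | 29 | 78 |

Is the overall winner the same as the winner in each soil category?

No

Sandy soil: Blend 2 72/123 = 58.5%, Formula K 3/5 = 60.0% → Formula K
Loam: Blend 2 15/30 = 50.0%, Formula K 26/40 = 65.0% → Formula K
Silt: Blend 2 15/36 = 41.7%, Formula K 27/53 = 50.9% → Formula K
Clay: Blend 2 1/5 = 20.0%, Formula K 29/78 = 37.2% → Formula K
Overall: Blend 2 103/194 = 53.1%, Formula K 85/176 = 48.3% → Blend 2
Formula K wins each soil group but Blend 2 wins overall — the comparison reverses. Formula K's plots skew toward clay, which has a lower base rate.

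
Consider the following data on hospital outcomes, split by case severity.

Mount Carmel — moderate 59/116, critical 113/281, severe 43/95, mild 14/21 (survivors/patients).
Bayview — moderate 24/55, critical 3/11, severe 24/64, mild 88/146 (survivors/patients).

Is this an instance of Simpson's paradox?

Yes

Moderate: Mount Carmel 59/116 = 50.9%, Bayview 24/55 = 43.6% → Mount Carmel
Critical: Mount Carmel 113/281 = 40.2%, Bayview 3/11 = 27.3% → Mount Carmel
Severe: Mount Carmel 43/95 = 45.3%, Bayview 24/64 = 37.5% → Mount Carmel
Mild: Mount Carmel 14/21 = 66.7%, Bayview 88/146 = 60.3% → Mount Carmel
Overall: Mount Carmel 229/513 = 44.6%, Bayview 139/276 = 50.4% → Bayview
Mount Carmel wins each case group but Bayview wins overall — the comparison reverses. Mount Carmel's patients skew toward critical, which has a lower base rate.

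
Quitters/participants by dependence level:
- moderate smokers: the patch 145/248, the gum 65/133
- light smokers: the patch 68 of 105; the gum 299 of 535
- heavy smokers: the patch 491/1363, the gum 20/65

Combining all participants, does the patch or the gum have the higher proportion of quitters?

the gum

Moderate smokers: the patch 145/248 = 58.5%, the gum 65/133 = 48.9% → the patch
Light smokers: the patch 68/105 = 64.8%, the gum 299/535 = 55.9% → the patch
Heavy smokers: the patch 491/1363 = 36.0%, the gum 20/65 = 30.8% → the patch
Overall: the patch 704/1716 = 41.0%, the gum 384/733 = 52.4% → the gum
(The patch wins every dependence group but the gum wins overall — the patch's participants skew toward the low-rate heavy smokers group.)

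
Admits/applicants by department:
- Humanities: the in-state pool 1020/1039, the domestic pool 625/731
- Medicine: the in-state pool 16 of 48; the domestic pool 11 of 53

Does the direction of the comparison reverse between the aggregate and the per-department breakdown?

Humanities: the in-state pool 1020/1039 = 98.2%, the domestic pool 625/731 = 85.5% → the in-state pool
Medicine: the in-state pool 16/48 = 33.3%, the domestic pool 11/53 = 20.8% → the in-state pool
Overall: the in-state pool 1036/1087 = 95.3%, the domestic pool 636/784 = 81.1% → the in-state pool
The in-state pool wins overall and in every department group — no reversal.

No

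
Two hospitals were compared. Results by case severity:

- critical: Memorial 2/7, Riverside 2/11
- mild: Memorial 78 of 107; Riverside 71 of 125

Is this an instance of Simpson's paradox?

Critical: Memorial 2/7 = 28.6%, Riverside 2/11 = 18.2% → Memorial
Mild: Memorial 78/107 = 72.9%, Riverside 71/125 = 56.8% → Memorial
Overall: Memorial 80/114 = 70.2%, Riverside 73/136 = 53.7% → Memorial
Memorial wins overall and in every case group — no reversal.

No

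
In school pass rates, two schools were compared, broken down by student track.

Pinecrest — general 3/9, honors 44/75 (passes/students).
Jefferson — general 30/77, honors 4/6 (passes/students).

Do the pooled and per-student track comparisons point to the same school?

No

General: Pinecrest 3/9 = 33.3%, Jefferson 30/77 = 39.0% → Jefferson
Honors: Pinecrest 44/75 = 58.7%, Jefferson 4/6 = 66.7% → Jefferson
Overall: Pinecrest 47/84 = 56.0%, Jefferson 34/83 = 41.0% → Pinecrest
Jefferson wins each student group but Pinecrest wins overall — the comparison reverses. Jefferson's students skew toward general, which has a lower base rate.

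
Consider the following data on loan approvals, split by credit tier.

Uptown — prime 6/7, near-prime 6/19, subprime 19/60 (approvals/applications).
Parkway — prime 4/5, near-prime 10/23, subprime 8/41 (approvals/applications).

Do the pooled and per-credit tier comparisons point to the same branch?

No

Prime: Uptown 6/7 = 85.7%, Parkway 4/5 = 80.0% → Uptown
Near-prime: Uptown 6/19 = 31.6%, Parkway 10/23 = 43.5% → Parkway
Subprime: Uptown 19/60 = 31.7%, Parkway 8/41 = 19.5% → Uptown
Overall: Uptown 31/86 = 36.0%, Parkway 22/69 = 31.9% → Uptown
Neither sweeps: Uptown wins 2 of 3 groups, Parkway wins 1. Uptown wins overall but not every group — no Simpson reversal.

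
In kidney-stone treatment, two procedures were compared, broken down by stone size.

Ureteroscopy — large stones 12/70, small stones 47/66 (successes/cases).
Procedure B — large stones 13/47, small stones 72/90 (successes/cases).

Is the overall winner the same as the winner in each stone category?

Large stones: ureteroscopy 12/70 = 17.1%, Procedure B 13/47 = 27.7% → Procedure B
Small stones: ureteroscopy 47/66 = 71.2%, Procedure B 72/90 = 80.0% → Procedure B
Overall: ureteroscopy 59/136 = 43.4%, Procedure B 85/137 = 62.0% → Procedure B
Procedure B wins overall and in every stone group — no reversal.

Yes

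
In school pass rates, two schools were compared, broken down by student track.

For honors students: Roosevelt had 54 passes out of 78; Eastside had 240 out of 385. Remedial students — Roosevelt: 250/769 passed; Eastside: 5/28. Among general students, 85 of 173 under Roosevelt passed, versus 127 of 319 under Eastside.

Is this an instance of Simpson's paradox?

Yes

Honors: Roosevelt 54/78 = 69.2%, Eastside 240/385 = 62.3% → Roosevelt
Remedial: Roosevelt 250/769 = 32.5%, Eastside 5/28 = 17.9% → Roosevelt
General: Roosevelt 85/173 = 49.1%, Eastside 127/319 = 39.8% → Roosevelt
Overall: Roosevelt 389/1020 = 38.1%, Eastside 372/732 = 50.8% → Eastside
Roosevelt wins each student group but Eastside wins overall — the comparison reverses. Roosevelt's students skew toward remedial, which has a lower base rate.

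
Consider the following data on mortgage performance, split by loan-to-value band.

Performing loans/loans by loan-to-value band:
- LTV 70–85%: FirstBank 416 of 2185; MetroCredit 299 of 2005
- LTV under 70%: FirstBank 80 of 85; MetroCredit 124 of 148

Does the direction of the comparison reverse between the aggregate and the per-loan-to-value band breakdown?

No

LTV 70–85%: FirstBank 416/2185 = 19.0%, MetroCredit 299/2005 = 14.9% → FirstBank
LTV under 70%: FirstBank 80/85 = 94.1%, MetroCredit 124/148 = 83.8% → FirstBank
Overall: FirstBank 496/2270 = 21.9%, MetroCredit 423/2153 = 19.6% → FirstBank
FirstBank wins overall and in every loan-to-value group — no reversal.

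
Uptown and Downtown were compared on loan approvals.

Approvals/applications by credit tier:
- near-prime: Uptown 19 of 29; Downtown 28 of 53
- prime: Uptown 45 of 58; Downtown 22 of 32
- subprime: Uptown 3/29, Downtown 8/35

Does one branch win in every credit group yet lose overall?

Near-prime: Uptown 19/29 = 65.5%, Downtown 28/53 = 52.8% → Uptown
Prime: Uptown 45/58 = 77.6%, Downtown 22/32 = 68.8% → Uptown
Subprime: Uptown 3/29 = 10.3%, Downtown 8/35 = 22.9% → Downtown
Overall: Uptown 67/116 = 57.8%, Downtown 58/120 = 48.3% → Uptown
Neither sweeps: Uptown wins 2 of 3 groups, Downtown wins 1. Uptown wins overall but not every group — no Simpson reversal.

No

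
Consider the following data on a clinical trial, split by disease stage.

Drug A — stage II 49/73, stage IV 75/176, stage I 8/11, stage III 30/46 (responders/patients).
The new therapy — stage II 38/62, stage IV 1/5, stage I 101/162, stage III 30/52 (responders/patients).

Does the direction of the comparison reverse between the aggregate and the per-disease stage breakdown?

Yes

Stage II: Drug A 49/73 = 67.1%, the new therapy 38/62 = 61.3% → Drug A
Stage IV: Drug A 75/176 = 42.6%, the new therapy 1/5 = 20.0% → Drug A
Stage I: Drug A 8/11 = 72.7%, the new therapy 101/162 = 62.3% → Drug A
Stage III: Drug A 30/46 = 65.2%, the new therapy 30/52 = 57.7% → Drug A
Overall: Drug A 162/306 = 52.9%, the new therapy 170/281 = 60.5% → the new therapy
Drug A wins each disease group but the new therapy wins overall — the comparison reverses. Drug A's patients skew toward stage IV, which has a lower base rate.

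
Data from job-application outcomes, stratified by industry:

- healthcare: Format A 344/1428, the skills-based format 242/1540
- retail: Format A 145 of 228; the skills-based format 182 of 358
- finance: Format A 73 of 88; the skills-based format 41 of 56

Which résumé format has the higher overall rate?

Healthcare: Format A 344/1428 = 24.1%, the skills-based format 242/1540 = 15.7% → Format A
Retail: Format A 145/228 = 63.6%, the skills-based format 182/358 = 50.8% → Format A
Finance: Format A 73/88 = 83.0%, the skills-based format 41/56 = 73.2% → Format A
Overall: Format A 562/1744 = 32.2%, the skills-based format 465/1954 = 23.8% → Format A

Format A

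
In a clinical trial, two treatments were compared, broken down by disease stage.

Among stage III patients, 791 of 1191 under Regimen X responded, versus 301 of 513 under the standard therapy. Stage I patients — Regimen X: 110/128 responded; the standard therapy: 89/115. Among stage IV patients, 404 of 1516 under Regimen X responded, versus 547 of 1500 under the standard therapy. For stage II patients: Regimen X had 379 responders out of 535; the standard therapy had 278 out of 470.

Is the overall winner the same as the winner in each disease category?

No

Stage III: Regimen X 791/1191 = 66.4%, the standard therapy 301/513 = 58.7% → Regimen X
Stage I: Regimen X 110/128 = 85.9%, the standard therapy 89/115 = 77.4% → Regimen X
Stage IV: Regimen X 404/1516 = 26.6%, the standard therapy 547/1500 = 36.5% → the standard therapy
Stage II: Regimen X 379/535 = 70.8%, the standard therapy 278/470 = 59.1% → Regimen X
Overall: Regimen X 1684/3370 = 50.0%, the standard therapy 1215/2598 = 46.8% → Regimen X
Neither sweeps: Regimen X wins 3 of 4 groups, the standard therapy wins 1. Regimen X wins overall but not every group — no Simpson reversal.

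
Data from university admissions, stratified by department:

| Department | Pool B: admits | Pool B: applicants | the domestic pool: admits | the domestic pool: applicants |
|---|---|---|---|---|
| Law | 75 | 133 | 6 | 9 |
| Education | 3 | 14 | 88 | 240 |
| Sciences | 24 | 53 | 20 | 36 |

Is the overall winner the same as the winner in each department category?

Law: Pool B 75/133 = 56.4%, the domestic pool 6/9 = 66.7% → the domestic pool
Education: Pool B 3/14 = 21.4%, the domestic pool 88/240 = 36.7% → the domestic pool
Sciences: Pool B 24/53 = 45.3%, the domestic pool 20/36 = 55.6% → the domestic pool
Overall: Pool B 102/200 = 51.0%, the domestic pool 114/285 = 40.0% → Pool B
The domestic pool wins each department group but Pool B wins overall — the comparison reverses. The domestic pool's applicants skew toward Education, which has a lower base rate.

No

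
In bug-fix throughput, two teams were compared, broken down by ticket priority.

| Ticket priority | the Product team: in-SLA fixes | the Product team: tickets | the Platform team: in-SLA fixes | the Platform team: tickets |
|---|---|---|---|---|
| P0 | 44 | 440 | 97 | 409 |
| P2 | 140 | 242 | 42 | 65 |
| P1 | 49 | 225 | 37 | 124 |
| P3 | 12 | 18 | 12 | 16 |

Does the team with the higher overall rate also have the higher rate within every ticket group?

Yes

P0: the Product team 44/440 = 10.0%, the Platform team 97/409 = 23.7% → the Platform team
P2: the Product team 140/242 = 57.9%, the Platform team 42/65 = 64.6% → the Platform team
P1: the Product team 49/225 = 21.8%, the Platform team 37/124 = 29.8% → the Platform team
P3: the Product team 12/18 = 66.7%, the Platform team 12/16 = 75.0% → the Platform team
Overall: the Product team 245/925 = 26.5%, the Platform team 188/614 = 30.6% → the Platform team
The Platform team wins overall and in every ticket group — no reversal.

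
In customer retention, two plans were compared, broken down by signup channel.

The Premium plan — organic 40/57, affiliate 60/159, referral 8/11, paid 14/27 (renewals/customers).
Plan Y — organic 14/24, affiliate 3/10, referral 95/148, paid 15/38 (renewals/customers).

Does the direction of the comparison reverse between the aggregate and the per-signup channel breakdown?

Yes

Organic: the Premium plan 40/57 = 70.2%, Plan Y 14/24 = 58.3% → the Premium plan
Affiliate: the Premium plan 60/159 = 37.7%, Plan Y 3/10 = 30.0% → the Premium plan
Referral: the Premium plan 8/11 = 72.7%, Plan Y 95/148 = 64.2% → the Premium plan
Paid: the Premium plan 14/27 = 51.9%, Plan Y 15/38 = 39.5% → the Premium plan
Overall: the Premium plan 122/254 = 48.0%, Plan Y 127/220 = 57.7% → Plan Y
The Premium plan wins each signup group but Plan Y wins overall — the comparison reverses. The Premium plan's customers skew toward affiliate, which has a lower base rate.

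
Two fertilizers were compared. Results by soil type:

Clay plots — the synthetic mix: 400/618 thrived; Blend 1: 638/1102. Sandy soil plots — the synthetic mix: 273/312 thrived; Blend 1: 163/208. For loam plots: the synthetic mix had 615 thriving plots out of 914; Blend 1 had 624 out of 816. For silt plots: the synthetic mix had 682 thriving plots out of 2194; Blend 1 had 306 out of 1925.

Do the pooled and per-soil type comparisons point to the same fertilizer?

No

Clay: the synthetic mix 400/618 = 64.7%, Blend 1 638/1102 = 57.9% → the synthetic mix
Sandy soil: the synthetic mix 273/312 = 87.5%, Blend 1 163/208 = 78.4% → the synthetic mix
Loam: the synthetic mix 615/914 = 67.3%, Blend 1 624/816 = 76.5% → Blend 1
Silt: the synthetic mix 682/2194 = 31.1%, Blend 1 306/1925 = 15.9% → the synthetic mix
Overall: the synthetic mix 1970/4038 = 48.8%, Blend 1 1731/4051 = 42.7% → the synthetic mix
Neither sweeps: the synthetic mix wins 3 of 4 groups, Blend 1 wins 1. The synthetic mix wins overall but not every group — no Simpson reversal.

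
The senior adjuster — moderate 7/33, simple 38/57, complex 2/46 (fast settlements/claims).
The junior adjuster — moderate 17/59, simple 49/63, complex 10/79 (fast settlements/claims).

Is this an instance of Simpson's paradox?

No

Moderate: the senior adjuster 7/33 = 21.2%, the junior adjuster 17/59 = 28.8% → the junior adjuster
Simple: the senior adjuster 38/57 = 66.7%, the junior adjuster 49/63 = 77.8% → the junior adjuster
Complex: the senior adjuster 2/46 = 4.3%, the junior adjuster 10/79 = 12.7% → the junior adjuster
Overall: the senior adjuster 47/136 = 34.6%, the junior adjuster 76/201 = 37.8% → the junior adjuster
The junior adjuster wins overall and in every claim group — no reversal.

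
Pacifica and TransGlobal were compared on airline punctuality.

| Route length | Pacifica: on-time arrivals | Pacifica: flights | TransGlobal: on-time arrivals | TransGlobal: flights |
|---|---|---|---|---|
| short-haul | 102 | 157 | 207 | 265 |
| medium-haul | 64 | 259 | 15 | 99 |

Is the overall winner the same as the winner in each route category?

Short-haul: Pacifica 102/157 = 65.0%, TransGlobal 207/265 = 78.1% → TransGlobal
Medium-haul: Pacifica 64/259 = 24.7%, TransGlobal 15/99 = 15.2% → Pacifica
Overall: Pacifica 166/416 = 39.9%, TransGlobal 222/364 = 61.0% → TransGlobal
Neither sweeps: Pacifica wins 1 of 2 groups, TransGlobal wins 1. TransGlobal wins overall but not every group — no Simpson reversal.

No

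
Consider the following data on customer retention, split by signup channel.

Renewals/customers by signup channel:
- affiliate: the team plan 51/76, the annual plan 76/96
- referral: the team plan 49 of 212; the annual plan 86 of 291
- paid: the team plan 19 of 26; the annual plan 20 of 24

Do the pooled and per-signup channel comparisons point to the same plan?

Affiliate: the team plan 51/76 = 67.1%, the annual plan 76/96 = 79.2% → the annual plan
Referral: the team plan 49/212 = 23.1%, the annual plan 86/291 = 29.6% → the annual plan
Paid: the team plan 19/26 = 73.1%, the annual plan 20/24 = 83.3% → the annual plan
Overall: the team plan 119/314 = 37.9%, the annual plan 182/411 = 44.3% → the annual plan
The annual plan wins overall and in every signup group — no reversal.

Yes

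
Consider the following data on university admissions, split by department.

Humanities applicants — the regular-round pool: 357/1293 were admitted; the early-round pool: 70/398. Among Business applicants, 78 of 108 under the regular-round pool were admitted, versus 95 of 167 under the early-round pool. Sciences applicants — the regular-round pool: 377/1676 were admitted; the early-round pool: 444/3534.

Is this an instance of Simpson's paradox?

No

Humanities: the regular-round pool 357/1293 = 27.6%, the early-round pool 70/398 = 17.6% → the regular-round pool
Business: the regular-round pool 78/108 = 72.2%, the early-round pool 95/167 = 56.9% → the regular-round pool
Sciences: the regular-round pool 377/1676 = 22.5%, the early-round pool 444/3534 = 12.6% → the regular-round pool
Overall: the regular-round pool 812/3077 = 26.4%, the early-round pool 609/4099 = 14.9% → the regular-round pool
The regular-round pool wins overall and in every department group — no reversal.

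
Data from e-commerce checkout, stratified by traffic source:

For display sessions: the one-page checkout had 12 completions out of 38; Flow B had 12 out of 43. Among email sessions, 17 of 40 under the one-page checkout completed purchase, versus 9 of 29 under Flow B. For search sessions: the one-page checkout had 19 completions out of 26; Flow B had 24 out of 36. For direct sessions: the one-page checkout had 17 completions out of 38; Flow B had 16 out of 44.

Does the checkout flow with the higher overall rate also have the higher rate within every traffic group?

Yes

Display: the one-page checkout 12/38 = 31.6%, Flow B 12/43 = 27.9% → the one-page checkout
Email: the one-page checkout 17/40 = 42.5%, Flow B 9/29 = 31.0% → the one-page checkout
Search: the one-page checkout 19/26 = 73.1%, Flow B 24/36 = 66.7% → the one-page checkout
Direct: the one-page checkout 17/38 = 44.7%, Flow B 16/44 = 36.4% → the one-page checkout
Overall: the one-page checkout 65/142 = 45.8%, Flow B 61/152 = 40.1% → the one-page checkout
The one-page checkout wins overall and in every traffic group — no reversal.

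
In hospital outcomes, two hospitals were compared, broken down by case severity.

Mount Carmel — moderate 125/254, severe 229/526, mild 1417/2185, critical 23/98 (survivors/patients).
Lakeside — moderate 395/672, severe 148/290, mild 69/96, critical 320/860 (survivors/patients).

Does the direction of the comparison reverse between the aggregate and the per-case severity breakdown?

Yes

Moderate: Mount Carmel 125/254 = 49.2%, Lakeside 395/672 = 58.8% → Lakeside
Severe: Mount Carmel 229/526 = 43.5%, Lakeside 148/290 = 51.0% → Lakeside
Mild: Mount Carmel 1417/2185 = 64.9%, Lakeside 69/96 = 71.9% → Lakeside
Critical: Mount Carmel 23/98 = 23.5%, Lakeside 320/860 = 37.2% → Lakeside
Overall: Mount Carmel 1794/3063 = 58.6%, Lakeside 932/1918 = 48.6% → Mount Carmel
Lakeside wins each case group but Mount Carmel wins overall — the comparison reverses. Lakeside's patients skew toward critical, which has a lower base rate.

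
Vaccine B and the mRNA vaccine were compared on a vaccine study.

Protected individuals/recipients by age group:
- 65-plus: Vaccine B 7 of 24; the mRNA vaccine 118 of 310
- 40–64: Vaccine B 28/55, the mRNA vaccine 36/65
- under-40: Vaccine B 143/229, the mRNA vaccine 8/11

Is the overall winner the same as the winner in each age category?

65-plus: Vaccine B 7/24 = 29.2%, the mRNA vaccine 118/310 = 38.1% → the mRNA vaccine
40–64: Vaccine B 28/55 = 50.9%, the mRNA vaccine 36/65 = 55.4% → the mRNA vaccine
Under-40: Vaccine B 143/229 = 62.4%, the mRNA vaccine 8/11 = 72.7% → the mRNA vaccine
Overall: Vaccine B 178/308 = 57.8%, the mRNA vaccine 162/386 = 42.0% → Vaccine B
The mRNA vaccine wins each age group but Vaccine B wins overall — the comparison reverses. The mRNA vaccine's recipients skew toward 65-plus, which has a lower base rate.

No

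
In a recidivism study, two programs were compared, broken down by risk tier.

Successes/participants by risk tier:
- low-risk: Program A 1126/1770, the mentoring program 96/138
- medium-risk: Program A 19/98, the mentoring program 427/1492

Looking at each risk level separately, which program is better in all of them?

Low-risk: Program A 1126/1770 = 63.6%, the mentoring program 96/138 = 69.6% → the mentoring program
Medium-risk: Program A 19/98 = 19.4%, the mentoring program 427/1492 = 28.6% → the mentoring program
The mentoring program has the higher rate in both groups.

the mentoring program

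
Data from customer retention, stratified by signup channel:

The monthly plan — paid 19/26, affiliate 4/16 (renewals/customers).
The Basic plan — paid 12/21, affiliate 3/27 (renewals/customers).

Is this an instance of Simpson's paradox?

Paid: the monthly plan 19/26 = 73.1%, the Basic plan 12/21 = 57.1% → the monthly plan
Affiliate: the monthly plan 4/16 = 25.0%, the Basic plan 3/27 = 11.1% → the monthly plan
Overall: the monthly plan 23/42 = 54.8%, the Basic plan 15/48 = 31.2% → the monthly plan
The monthly plan wins overall and in every signup group — no reversal.

No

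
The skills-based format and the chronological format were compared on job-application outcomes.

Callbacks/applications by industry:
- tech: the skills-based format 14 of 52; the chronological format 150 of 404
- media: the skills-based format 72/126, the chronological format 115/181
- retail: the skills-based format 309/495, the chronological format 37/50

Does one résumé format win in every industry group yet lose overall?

Yes

Tech: the skills-based format 14/52 = 26.9%, the chronological format 150/404 = 37.1% → the chronological format
Media: the skills-based format 72/126 = 57.1%, the chronological format 115/181 = 63.5% → the chronological format
Retail: the skills-based format 309/495 = 62.4%, the chronological format 37/50 = 74.0% → the chronological format
Overall: the skills-based format 395/673 = 58.7%, the chronological format 302/635 = 47.6% → the skills-based format
The chronological format wins each industry group but the skills-based format wins overall — the comparison reverses. The chronological format's applications skew toward tech, which has a lower base rate.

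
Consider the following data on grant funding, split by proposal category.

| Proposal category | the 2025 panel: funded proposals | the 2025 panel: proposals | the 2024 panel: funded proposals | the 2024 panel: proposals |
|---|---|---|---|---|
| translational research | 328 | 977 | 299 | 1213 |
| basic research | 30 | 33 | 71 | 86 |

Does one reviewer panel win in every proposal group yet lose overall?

No

Translational research: the 2025 panel 328/977 = 33.6%, the 2024 panel 299/1213 = 24.6% → the 2025 panel
Basic research: the 2025 panel 30/33 = 90.9%, the 2024 panel 71/86 = 82.6% → the 2025 panel
Overall: the 2025 panel 358/1010 = 35.4%, the 2024 panel 370/1299 = 28.5% → the 2025 panel
The 2025 panel wins overall and in every proposal group — no reversal.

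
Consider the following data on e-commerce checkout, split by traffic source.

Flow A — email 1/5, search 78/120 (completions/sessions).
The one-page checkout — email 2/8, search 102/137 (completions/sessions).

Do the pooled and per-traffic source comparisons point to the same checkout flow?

Yes

Email: Flow A 1/5 = 20.0%, the one-page checkout 2/8 = 25.0% → the one-page checkout
Search: Flow A 78/120 = 65.0%, the one-page checkout 102/137 = 74.5% → the one-page checkout
Overall: Flow A 79/125 = 63.2%, the one-page checkout 104/145 = 71.7% → the one-page checkout
The one-page checkout wins overall and in every traffic group — no reversal.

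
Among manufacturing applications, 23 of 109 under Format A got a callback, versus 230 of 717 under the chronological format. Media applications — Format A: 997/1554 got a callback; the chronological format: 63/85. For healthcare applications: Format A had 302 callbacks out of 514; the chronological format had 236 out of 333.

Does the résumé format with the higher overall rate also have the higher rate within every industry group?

No

Manufacturing: Format A 23/109 = 21.1%, the chronological format 230/717 = 32.1% → the chronological format
Media: Format A 997/1554 = 64.2%, the chronological format 63/85 = 74.1% → the chronological format
Healthcare: Format A 302/514 = 58.8%, the chronological format 236/333 = 70.9% → the chronological format
Overall: Format A 1322/2177 = 60.7%, the chronological format 529/1135 = 46.6% → Format A
The chronological format wins each industry group but Format A wins overall — the comparison reverses. The chronological format's applications skew toward manufacturing, which has a lower base rate.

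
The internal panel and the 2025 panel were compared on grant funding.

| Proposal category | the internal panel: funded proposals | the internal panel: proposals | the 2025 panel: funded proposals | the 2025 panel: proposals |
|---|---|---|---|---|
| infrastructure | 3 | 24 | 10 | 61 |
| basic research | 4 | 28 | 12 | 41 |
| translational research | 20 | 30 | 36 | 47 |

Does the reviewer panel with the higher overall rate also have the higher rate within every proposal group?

Infrastructure: the internal panel 3/24 = 12.5%, the 2025 panel 10/61 = 16.4% → the 2025 panel
Basic research: the internal panel 4/28 = 14.3%, the 2025 panel 12/41 = 29.3% → the 2025 panel
Translational research: the internal panel 20/30 = 66.7%, the 2025 panel 36/47 = 76.6% → the 2025 panel
Overall: the internal panel 27/82 = 32.9%, the 2025 panel 58/149 = 38.9% → the 2025 panel
The 2025 panel wins overall and in every proposal group — no reversal.

Yes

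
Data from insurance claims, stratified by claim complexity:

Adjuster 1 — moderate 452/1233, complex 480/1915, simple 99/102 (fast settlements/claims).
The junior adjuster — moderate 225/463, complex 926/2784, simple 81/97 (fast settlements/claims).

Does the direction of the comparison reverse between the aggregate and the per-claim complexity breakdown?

No

Moderate: Adjuster 1 452/1233 = 36.7%, the junior adjuster 225/463 = 48.6% → the junior adjuster
Complex: Adjuster 1 480/1915 = 25.1%, the junior adjuster 926/2784 = 33.3% → the junior adjuster
Simple: Adjuster 1 99/102 = 97.1%, the junior adjuster 81/97 = 83.5% → Adjuster 1
Overall: Adjuster 1 1031/3250 = 31.7%, the junior adjuster 1232/3344 = 36.8% → the junior adjuster
Neither sweeps: Adjuster 1 wins 1 of 3 groups, the junior adjuster wins 2. The junior adjuster wins overall but not every group — no Simpson reversal.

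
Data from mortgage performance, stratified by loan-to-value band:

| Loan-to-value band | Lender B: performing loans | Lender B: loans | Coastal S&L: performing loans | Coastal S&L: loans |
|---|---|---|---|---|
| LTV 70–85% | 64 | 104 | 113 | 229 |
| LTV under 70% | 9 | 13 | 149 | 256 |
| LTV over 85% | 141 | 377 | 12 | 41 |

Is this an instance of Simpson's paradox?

Yes

LTV 70–85%: Lender B 64/104 = 61.5%, Coastal S&L 113/229 = 49.3% → Lender B
LTV under 70%: Lender B 9/13 = 69.2%, Coastal S&L 149/256 = 58.2% → Lender B
LTV over 85%: Lender B 141/377 = 37.4%, Coastal S&L 12/41 = 29.3% → Lender B
Overall: Lender B 214/494 = 43.3%, Coastal S&L 274/526 = 52.1% → Coastal S&L
Lender B wins each loan-to-value group but Coastal S&L wins overall — the comparison reverses. Lender B's loans skew toward LTV over 85%, which has a lower base rate.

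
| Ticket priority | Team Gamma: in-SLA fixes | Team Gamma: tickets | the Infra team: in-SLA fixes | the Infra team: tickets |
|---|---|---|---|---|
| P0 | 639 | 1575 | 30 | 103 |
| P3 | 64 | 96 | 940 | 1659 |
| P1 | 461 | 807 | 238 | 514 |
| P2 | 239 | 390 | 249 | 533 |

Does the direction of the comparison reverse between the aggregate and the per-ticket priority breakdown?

P0: Team Gamma 639/1575 = 40.6%, the Infra team 30/103 = 29.1% → Team Gamma
P3: Team Gamma 64/96 = 66.7%, the Infra team 940/1659 = 56.7% → Team Gamma
P1: Team Gamma 461/807 = 57.1%, the Infra team 238/514 = 46.3% → Team Gamma
P2: Team Gamma 239/390 = 61.3%, the Infra team 249/533 = 46.7% → Team Gamma
Overall: Team Gamma 1403/2868 = 48.9%, the Infra team 1457/2809 = 51.9% → the Infra team
Team Gamma wins each ticket group but the Infra team wins overall — the comparison reverses. Team Gamma's tickets skew toward P0, which has a lower base rate.

Yes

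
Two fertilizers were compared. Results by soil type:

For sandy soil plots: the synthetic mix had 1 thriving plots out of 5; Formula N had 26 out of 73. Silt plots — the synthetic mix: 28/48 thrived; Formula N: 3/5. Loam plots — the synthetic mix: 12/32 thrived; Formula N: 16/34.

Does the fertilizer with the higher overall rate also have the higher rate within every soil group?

Sandy soil: the synthetic mix 1/5 = 20.0%, Formula N 26/73 = 35.6% → Formula N
Silt: the synthetic mix 28/48 = 58.3%, Formula N 3/5 = 60.0% → Formula N
Loam: the synthetic mix 12/32 = 37.5%, Formula N 16/34 = 47.1% → Formula N
Overall: the synthetic mix 41/85 = 48.2%, Formula N 45/112 = 40.2% → the synthetic mix
Formula N wins each soil group but the synthetic mix wins overall — the comparison reverses. Formula N's plots skew toward sandy soil, which has a lower base rate.

No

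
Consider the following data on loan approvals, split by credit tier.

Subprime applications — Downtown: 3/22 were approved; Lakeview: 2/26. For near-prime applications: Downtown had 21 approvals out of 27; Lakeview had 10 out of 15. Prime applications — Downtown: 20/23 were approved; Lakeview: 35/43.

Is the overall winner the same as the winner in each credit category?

Yes

Subprime: Downtown 3/22 = 13.6%, Lakeview 2/26 = 7.7% → Downtown
Near-prime: Downtown 21/27 = 77.8%, Lakeview 10/15 = 66.7% → Downtown
Prime: Downtown 20/23 = 87.0%, Lakeview 35/43 = 81.4% → Downtown
Overall: Downtown 44/72 = 61.1%, Lakeview 47/84 = 56.0% → Downtown
Downtown wins overall and in every credit group — no reversal.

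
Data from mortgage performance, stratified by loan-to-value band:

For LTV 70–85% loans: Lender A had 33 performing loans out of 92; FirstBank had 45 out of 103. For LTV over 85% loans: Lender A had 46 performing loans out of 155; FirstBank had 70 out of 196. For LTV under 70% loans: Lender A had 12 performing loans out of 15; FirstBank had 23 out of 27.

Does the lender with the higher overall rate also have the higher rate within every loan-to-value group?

LTV 70–85%: Lender A 33/92 = 35.9%, FirstBank 45/103 = 43.7% → FirstBank
LTV over 85%: Lender A 46/155 = 29.7%, FirstBank 70/196 = 35.7% → FirstBank
LTV under 70%: Lender A 12/15 = 80.0%, FirstBank 23/27 = 85.2% → FirstBank
Overall: Lender A 91/262 = 34.7%, FirstBank 138/326 = 42.3% → FirstBank
FirstBank wins overall and in every loan-to-value group — no reversal.

Yes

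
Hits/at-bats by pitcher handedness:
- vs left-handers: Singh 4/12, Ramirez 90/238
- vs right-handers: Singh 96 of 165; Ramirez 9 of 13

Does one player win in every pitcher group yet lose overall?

Vs left-handers: Singh 4/12 = 33.3%, Ramirez 90/238 = 37.8% → Ramirez
Vs right-handers: Singh 96/165 = 58.2%, Ramirez 9/13 = 69.2% → Ramirez
Overall: Singh 100/177 = 56.5%, Ramirez 99/251 = 39.4% → Singh
Ramirez wins each pitcher group but Singh wins overall — the comparison reverses. Ramirez's at-bats skew toward vs left-handers, which has a lower base rate.

Yes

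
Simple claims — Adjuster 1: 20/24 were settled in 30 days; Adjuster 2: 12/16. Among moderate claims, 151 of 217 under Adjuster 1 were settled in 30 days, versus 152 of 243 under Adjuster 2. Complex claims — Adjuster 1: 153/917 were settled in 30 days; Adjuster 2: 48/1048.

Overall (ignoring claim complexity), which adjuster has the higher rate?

Adjuster 1

Simple: Adjuster 1 20/24 = 83.3%, Adjuster 2 12/16 = 75.0% → Adjuster 1
Moderate: Adjuster 1 151/217 = 69.6%, Adjuster 2 152/243 = 62.6% → Adjuster 1
Complex: Adjuster 1 153/917 = 16.7%, Adjuster 2 48/1048 = 4.6% → Adjuster 1
Overall: Adjuster 1 324/1158 = 28.0%, Adjuster 2 212/1307 = 16.2% → Adjuster 1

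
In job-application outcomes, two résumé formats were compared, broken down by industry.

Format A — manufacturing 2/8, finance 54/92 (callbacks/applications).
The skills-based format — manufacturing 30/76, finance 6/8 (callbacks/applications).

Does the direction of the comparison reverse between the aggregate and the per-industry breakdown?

Manufacturing: Format A 2/8 = 25.0%, the skills-based format 30/76 = 39.5% → the skills-based format
Finance: Format A 54/92 = 58.7%, the skills-based format 6/8 = 75.0% → the skills-based format
Overall: Format A 56/100 = 56.0%, the skills-based format 36/84 = 42.9% → Format A
The skills-based format wins each industry group but Format A wins overall — the comparison reverses. The skills-based format's applications skew toward manufacturing, which has a lower base rate.

Yes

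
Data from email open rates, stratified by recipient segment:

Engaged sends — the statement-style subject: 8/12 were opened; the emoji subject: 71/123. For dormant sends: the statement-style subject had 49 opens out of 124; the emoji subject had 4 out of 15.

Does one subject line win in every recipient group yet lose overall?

Yes

Engaged: the statement-style subject 8/12 = 66.7%, the emoji subject 71/123 = 57.7% → the statement-style subject
Dormant: the statement-style subject 49/124 = 39.5%, the emoji subject 4/15 = 26.7% → the statement-style subject
Overall: the statement-style subject 57/136 = 41.9%, the emoji subject 75/138 = 54.3% → the emoji subject
The statement-style subject wins each recipient group but the emoji subject wins overall — the comparison reverses. The statement-style subject's sends skew toward dormant, which has a lower base rate.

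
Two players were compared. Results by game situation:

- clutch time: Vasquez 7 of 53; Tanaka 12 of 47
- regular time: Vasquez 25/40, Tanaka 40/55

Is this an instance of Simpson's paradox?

Clutch time: Vasquez 7/53 = 13.2%, Tanaka 12/47 = 25.5% → Tanaka
Regular time: Vasquez 25/40 = 62.5%, Tanaka 40/55 = 72.7% → Tanaka
Overall: Vasquez 32/93 = 34.4%, Tanaka 52/102 = 51.0% → Tanaka
Tanaka wins overall and in every game group — no reversal.

No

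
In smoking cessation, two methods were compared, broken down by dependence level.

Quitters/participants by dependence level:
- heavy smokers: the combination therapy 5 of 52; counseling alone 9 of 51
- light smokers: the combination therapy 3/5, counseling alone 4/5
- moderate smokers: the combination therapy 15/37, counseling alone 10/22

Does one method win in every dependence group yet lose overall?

No

Heavy smokers: the combination therapy 5/52 = 9.6%, counseling alone 9/51 = 17.6% → counseling alone
Light smokers: the combination therapy 3/5 = 60.0%, counseling alone 4/5 = 80.0% → counseling alone
Moderate smokers: the combination therapy 15/37 = 40.5%, counseling alone 10/22 = 45.5% → counseling alone
Overall: the combination therapy 23/94 = 24.5%, counseling alone 23/78 = 29.5% → counseling alone
Counseling alone wins overall and in every dependence group — no reversal.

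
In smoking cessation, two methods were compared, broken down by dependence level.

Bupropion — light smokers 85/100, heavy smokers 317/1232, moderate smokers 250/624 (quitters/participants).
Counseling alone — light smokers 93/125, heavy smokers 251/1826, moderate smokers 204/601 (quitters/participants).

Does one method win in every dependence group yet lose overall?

No

Light smokers: bupropion 85/100 = 85.0%, counseling alone 93/125 = 74.4% → bupropion
Heavy smokers: bupropion 317/1232 = 25.7%, counseling alone 251/1826 = 13.7% → bupropion
Moderate smokers: bupropion 250/624 = 40.1%, counseling alone 204/601 = 33.9% → bupropion
Overall: bupropion 652/1956 = 33.3%, counseling alone 548/2552 = 21.5% → bupropion
Bupropion wins overall and in every dependence group — no reversal.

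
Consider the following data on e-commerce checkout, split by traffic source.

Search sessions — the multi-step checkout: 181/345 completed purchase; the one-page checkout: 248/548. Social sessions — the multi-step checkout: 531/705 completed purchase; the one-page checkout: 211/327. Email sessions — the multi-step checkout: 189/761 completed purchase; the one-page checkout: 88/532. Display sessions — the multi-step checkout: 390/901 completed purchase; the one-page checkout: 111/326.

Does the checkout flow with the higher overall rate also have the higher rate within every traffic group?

Search: the multi-step checkout 181/345 = 52.5%, the one-page checkout 248/548 = 45.3% → the multi-step checkout
Social: the multi-step checkout 531/705 = 75.3%, the one-page checkout 211/327 = 64.5% → the multi-step checkout
Email: the multi-step checkout 189/761 = 24.8%, the one-page checkout 88/532 = 16.5% → the multi-step checkout
Display: the multi-step checkout 390/901 = 43.3%, the one-page checkout 111/326 = 34.0% → the multi-step checkout
Overall: the multi-step checkout 1291/2712 = 47.6%, the one-page checkout 658/1733 = 38.0% → the multi-step checkout
The multi-step checkout wins overall and in every traffic group — no reversal.

Yes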